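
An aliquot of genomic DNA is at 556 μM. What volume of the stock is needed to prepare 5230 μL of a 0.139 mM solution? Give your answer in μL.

1310 μL

0.139 mM = 139 μM.
V₁ = C₂V₂/C₁ = 139 × 5230 / 556 = 1308 μL.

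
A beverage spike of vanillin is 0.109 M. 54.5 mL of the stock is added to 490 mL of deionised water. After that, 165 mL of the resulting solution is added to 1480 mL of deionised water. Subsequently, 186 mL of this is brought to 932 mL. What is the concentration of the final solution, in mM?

0.218 mM

Overall dilution factor = 9.991 × 9.970 × 5.011 = 499.
0.109 M / 499 = 2.18 × 10⁻⁴ M = 0.218 mM.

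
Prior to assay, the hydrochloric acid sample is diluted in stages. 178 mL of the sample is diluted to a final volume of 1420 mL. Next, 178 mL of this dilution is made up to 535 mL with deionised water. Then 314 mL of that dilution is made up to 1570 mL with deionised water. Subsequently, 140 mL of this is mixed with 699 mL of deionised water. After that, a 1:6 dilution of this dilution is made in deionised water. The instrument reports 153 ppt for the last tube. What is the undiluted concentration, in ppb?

660 ppb

Overall dilution factor = 7.978 × 3.006 × 5 × 5.993 × 6 = 4311.
Original = 153 ppt × 4311 = 6.60 × 10⁵ ppt = 660 ppb.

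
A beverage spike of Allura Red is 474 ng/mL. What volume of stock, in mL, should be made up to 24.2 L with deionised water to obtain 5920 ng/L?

5920 ng/L = 5.92 ng/mL.
V₁ = C₂V₂/C₁ = 5.92 × 24.2 / 474 = 0.302 L = 302 mL.

302 mL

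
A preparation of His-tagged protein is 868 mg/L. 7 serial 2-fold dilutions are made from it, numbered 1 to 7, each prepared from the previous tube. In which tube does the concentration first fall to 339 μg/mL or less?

Tube n has concentration 868 mg/L / 2ⁿ.
Need 2ⁿ ≥ 868 mg/L / 339 μg/mL = 2.56, so n ≥ 1.36.
First such tube: n = 2.

tube 2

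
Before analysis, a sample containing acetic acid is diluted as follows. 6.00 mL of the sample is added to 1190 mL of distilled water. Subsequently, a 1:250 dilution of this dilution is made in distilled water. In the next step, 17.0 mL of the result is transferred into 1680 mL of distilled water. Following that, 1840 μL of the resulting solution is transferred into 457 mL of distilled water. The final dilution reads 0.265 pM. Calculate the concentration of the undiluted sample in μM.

329 μM

Overall dilution factor = 199.3 × 250 × 99.82 × 249.4 = 1.24 × 10⁹.
Original = 0.265 pM × 1.24 × 10⁹ = 3.29 × 10⁸ pM = 329 μM.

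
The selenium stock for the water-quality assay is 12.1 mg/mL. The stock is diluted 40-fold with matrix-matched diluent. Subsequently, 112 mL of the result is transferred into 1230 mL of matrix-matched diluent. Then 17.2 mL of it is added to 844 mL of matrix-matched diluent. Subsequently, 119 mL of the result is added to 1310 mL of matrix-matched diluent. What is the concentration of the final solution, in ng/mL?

Overall dilution factor = 40 × 11.98 × 50.07 × 12.01 = 2.88 × 10⁵.
12.1 mg/mL / 2.88 × 10⁵ = 4.20 × 10⁻⁵ mg/mL = 42.0 ng/mL.

42.0 ng/mL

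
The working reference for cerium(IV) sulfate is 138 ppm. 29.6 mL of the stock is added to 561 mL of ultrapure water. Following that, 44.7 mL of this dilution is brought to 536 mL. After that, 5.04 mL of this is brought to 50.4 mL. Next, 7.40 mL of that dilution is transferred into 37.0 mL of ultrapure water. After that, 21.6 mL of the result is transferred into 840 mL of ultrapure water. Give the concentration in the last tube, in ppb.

0.241 ppb

Overall dilution factor = 19.95 × 11.99 × 10 × 6 × 39.89 = 5.73 × 10⁵.
138 ppm / 5.73 × 10⁵ = 2.41 × 10⁻⁴ ppm = 0.241 ppb.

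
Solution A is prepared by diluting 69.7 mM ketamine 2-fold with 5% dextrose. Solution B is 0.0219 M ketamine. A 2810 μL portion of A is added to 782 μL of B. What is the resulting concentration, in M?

C_A = 69.7 mM / 2 = 34.9 mM.
C_B = 0.0219 M = 21.9 mM.
C_mix = (C_A·V_A + C_B·V_B)/(V_A + V_B) = (34.9×2810 + 21.9×782) / 3592 = 32.0 mM = 0.0320 M.

0.0320 M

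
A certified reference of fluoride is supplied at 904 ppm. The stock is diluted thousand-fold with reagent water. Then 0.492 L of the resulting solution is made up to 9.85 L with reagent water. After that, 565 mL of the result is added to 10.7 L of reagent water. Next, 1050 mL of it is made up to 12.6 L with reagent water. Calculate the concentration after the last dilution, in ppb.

Overall dilution factor = 1000 × 20.02 × 19.94 × 12 = 4.79 × 10⁶.
904 ppm / 4.79 × 10⁶ = 1.89 × 10⁻⁴ ppm = 0.189 ppb.

0.189 ppb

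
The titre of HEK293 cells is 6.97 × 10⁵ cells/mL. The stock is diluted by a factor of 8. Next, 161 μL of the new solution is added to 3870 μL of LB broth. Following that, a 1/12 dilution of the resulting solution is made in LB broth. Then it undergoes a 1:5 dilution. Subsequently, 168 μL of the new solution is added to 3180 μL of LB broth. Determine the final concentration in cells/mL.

2.91 cells/mL

Overall dilution factor = 8 × 25.04 × 12 × 5 × 19.93 = 2.39 × 10⁵.
6.97 × 10⁵ cells/mL / 2.39 × 10⁵ = 2.91 cells/mL.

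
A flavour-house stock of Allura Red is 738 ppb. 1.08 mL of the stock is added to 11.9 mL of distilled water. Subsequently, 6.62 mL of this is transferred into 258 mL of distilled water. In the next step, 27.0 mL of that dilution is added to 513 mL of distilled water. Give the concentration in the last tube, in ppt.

Overall dilution factor = 12.02 × 39.97 × 20 = 9608.
738 ppb / 9608 = 0.0768 ppb = 76.8 ppt.

76.8 ppt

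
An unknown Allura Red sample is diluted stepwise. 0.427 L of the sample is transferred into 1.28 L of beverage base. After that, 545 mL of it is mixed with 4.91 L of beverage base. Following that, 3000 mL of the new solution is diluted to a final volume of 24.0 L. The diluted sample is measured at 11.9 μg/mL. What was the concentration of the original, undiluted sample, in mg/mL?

3.81 mg/mL

Overall dilution factor = 3.998 × 10.01 × 8 = 320.
Original = 11.9 μg/mL × 320 = 3809 μg/mL = 3.81 mg/mL.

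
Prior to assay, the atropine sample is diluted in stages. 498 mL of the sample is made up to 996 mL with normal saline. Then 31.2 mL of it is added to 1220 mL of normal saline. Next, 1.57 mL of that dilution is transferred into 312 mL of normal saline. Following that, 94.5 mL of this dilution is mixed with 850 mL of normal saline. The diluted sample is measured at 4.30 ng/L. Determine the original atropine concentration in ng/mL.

688 ng/mL

Overall dilution factor = 2 × 40.10 × 199.7 × 9.995 = 1.60 × 10⁵.
Original = 4.30 ng/L × 1.60 × 10⁵ = 6.88 × 10⁵ ng/L = 688 ng/mL.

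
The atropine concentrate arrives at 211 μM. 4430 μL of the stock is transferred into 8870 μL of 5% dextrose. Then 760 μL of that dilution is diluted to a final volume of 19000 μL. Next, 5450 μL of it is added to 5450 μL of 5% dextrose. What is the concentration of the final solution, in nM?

Overall dilution factor = 3.002 × 25 × 2 = 150.
211 μM / 150 = 1.41 μM = 1410 nM.

1410 nM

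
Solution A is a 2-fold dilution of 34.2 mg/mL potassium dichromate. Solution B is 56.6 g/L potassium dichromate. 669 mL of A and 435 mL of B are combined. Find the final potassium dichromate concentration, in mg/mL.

32.7 mg/mL

C_A = 34.2 mg/mL / 2 = 17.1 mg/mL.
C_B = 56.6 g/L = 56.6 mg/mL.
C_mix = (C_A·V_A + C_B·V_B)/(V_A + V_B) = (17.1×669 + 56.6×435) / 1104 = 32.7 mg/mL.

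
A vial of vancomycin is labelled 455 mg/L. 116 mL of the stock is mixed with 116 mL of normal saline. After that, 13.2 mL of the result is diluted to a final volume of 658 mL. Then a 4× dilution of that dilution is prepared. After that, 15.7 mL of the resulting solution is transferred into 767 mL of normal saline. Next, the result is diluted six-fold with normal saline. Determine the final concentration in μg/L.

3.81 μg/L

Overall dilution factor = 2 × 49.85 × 4 × 49.85 × 6 = 1.19 × 10⁵.
455 mg/L / 1.19 × 10⁵ = 3.81 × 10⁻³ mg/L = 3.81 μg/L.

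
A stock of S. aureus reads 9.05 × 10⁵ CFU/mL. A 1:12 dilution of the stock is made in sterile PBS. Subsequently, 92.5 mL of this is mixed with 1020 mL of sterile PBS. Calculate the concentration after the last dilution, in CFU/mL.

6270 CFU/mL

Overall dilution factor = 12 × 12.03 = 144.
9.05 × 10⁵ CFU/mL / 144 = 6270 CFU/mL.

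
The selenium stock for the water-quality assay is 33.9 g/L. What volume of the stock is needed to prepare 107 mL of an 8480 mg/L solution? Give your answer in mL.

26.8 mL

8480 mg/L = 8.48 g/L.
V₁ = C₂V₂/C₁ = 8.48 × 107 / 33.9 = 26.8 mL.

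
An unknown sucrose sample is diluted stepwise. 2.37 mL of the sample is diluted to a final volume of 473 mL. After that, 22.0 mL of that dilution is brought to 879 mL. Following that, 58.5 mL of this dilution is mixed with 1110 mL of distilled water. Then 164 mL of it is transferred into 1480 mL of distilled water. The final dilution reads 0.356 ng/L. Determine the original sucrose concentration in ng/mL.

Overall dilution factor = 199.6 × 39.95 × 19.97 × 10.02 = 1.60 × 10⁶.
Original = 0.356 ng/L × 1.60 × 10⁶ = 5.68 × 10⁵ ng/L = 568 ng/mL.

568 ng/mL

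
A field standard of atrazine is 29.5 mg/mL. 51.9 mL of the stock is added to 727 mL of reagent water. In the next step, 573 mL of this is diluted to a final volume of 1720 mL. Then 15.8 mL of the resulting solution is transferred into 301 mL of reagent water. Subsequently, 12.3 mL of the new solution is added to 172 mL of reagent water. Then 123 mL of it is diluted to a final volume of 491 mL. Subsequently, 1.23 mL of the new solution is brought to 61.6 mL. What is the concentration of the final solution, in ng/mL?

10.9 ng/mL

Overall dilution factor = 15.01 × 3.002 × 20.05 × 14.98 × 3.992 × 50.08 = 2.71 × 10⁶.
29.5 mg/mL / 2.71 × 10⁶ = 1.09 × 10⁻⁵ mg/mL = 10.9 ng/mL.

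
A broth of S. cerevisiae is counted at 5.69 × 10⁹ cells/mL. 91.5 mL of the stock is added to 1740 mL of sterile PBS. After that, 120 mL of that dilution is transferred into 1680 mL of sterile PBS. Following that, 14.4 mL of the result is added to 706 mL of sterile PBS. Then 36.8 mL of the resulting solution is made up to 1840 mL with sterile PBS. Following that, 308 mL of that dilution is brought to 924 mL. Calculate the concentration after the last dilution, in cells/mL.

2530 cells/mL

Overall dilution factor = 20.02 × 15 × 50.03 × 50 × 3 = 2.25 × 10⁶.
5.69 × 10⁹ cells/mL / 2.25 × 10⁶ = 2530 cells/mL.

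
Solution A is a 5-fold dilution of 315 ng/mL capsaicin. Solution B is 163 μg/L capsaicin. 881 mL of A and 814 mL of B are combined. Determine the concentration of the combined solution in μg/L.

111 μg/L

C_A = 315 ng/mL / 5 = 63.0 ng/mL.
C_B = 163 μg/L = 163 ng/mL.
C_mix = (C_A·V_A + C_B·V_B)/(V_A + V_B) = (63.0×881 + 163×814) / 1695 = 111 ng/mL = 111 μg/L.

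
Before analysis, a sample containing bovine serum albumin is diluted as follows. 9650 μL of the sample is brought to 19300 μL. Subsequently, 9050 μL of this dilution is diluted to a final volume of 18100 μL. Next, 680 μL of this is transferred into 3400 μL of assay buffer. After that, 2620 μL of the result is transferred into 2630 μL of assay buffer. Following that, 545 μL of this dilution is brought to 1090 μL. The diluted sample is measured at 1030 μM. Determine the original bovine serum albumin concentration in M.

Overall dilution factor = 2 × 2 × 6 × 2.004 × 2 = 96.2.
Original = 1030 μM × 96.2 = 9.91 × 10⁴ μM = 0.0991 M.

0.0991 M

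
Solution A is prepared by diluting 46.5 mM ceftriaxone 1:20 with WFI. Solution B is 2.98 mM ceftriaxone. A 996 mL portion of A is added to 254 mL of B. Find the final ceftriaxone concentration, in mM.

2.46 mM

C_A = 46.5 mM / 20 = 2.32 mM.
C_mix = (C_A·V_A + C_B·V_B)/(V_A + V_B) = (2.32×996 + 2.98×254) / 1250 = 2.46 mM.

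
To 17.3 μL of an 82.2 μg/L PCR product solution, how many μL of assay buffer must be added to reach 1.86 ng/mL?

747 μL

1.86 ng/mL = 1.86 μg/L.
V₂ = C₁V₁/C₂ = 82.2 × 17.3 / 1.86 = 765 μL.
Diluent to add = V₂ − V₁ = 765 − 17.3 = 747 μL.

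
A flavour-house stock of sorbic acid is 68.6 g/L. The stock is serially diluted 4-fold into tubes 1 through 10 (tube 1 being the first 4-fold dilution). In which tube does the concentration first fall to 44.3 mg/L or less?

Tube n has concentration 68.6 g/L / 4ⁿ.
Need 4ⁿ ≥ 68.6 g/L / 44.3 mg/L = 1549, so n ≥ 5.30.
First such tube: n = 6.

tube 6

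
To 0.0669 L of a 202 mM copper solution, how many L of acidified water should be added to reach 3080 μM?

4.32 L

3080 μM = 3.08 mM.
V₂ = C₁V₁/C₂ = 202 × 0.0669 / 3.08 = 4.39 L.
Diluent to add = V₂ − V₁ = 4.39 − 0.0669 = 4.32 L.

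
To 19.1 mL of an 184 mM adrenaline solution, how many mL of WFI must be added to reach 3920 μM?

877 mL

3920 μM = 3.92 mM.
V₂ = C₁V₁/C₂ = 184 × 19.1 / 3.92 = 897 mL.
Diluent to add = V₂ − V₁ = 897 − 19.1 = 877 mL.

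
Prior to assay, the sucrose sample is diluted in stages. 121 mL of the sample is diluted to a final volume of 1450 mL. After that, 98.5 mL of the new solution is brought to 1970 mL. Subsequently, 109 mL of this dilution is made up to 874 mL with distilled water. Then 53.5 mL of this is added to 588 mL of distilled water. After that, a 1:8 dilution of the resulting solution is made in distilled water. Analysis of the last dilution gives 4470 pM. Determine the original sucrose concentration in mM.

0.824 mM

Overall dilution factor = 11.98 × 20 × 8.018 × 11.99 × 8 = 1.84 × 10⁵.
Original = 4470 pM × 1.84 × 10⁵ = 8.24 × 10⁸ pM = 0.824 mM.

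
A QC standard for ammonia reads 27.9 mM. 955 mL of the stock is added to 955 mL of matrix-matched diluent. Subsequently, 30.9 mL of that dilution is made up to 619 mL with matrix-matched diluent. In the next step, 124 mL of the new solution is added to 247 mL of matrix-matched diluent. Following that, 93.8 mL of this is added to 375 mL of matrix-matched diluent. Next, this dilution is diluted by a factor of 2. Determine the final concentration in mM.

Overall dilution factor = 2 × 20.03 × 2.992 × 4.998 × 2 = 1198.
27.9 mM / 1198 = 0.0233 mM.

0.0233 mM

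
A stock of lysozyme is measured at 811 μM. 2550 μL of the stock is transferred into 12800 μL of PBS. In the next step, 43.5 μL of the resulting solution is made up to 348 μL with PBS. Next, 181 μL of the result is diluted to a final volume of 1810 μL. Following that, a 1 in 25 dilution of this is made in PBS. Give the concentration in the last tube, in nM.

67.4 nM

Overall dilution factor = 6.020 × 8 × 10 × 25 = 1.20 × 10⁴.
811 μM / 1.20 × 10⁴ = 0.0674 μM = 67.4 nM.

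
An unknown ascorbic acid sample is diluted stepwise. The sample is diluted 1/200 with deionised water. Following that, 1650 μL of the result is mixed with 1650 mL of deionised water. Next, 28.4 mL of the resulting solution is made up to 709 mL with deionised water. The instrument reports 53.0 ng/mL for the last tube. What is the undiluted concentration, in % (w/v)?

Overall dilution factor = 200 × 1001 × 24.96 = 5.00 × 10⁶.
Original = 53.0 ng/mL × 5.00 × 10⁶ = 2.65 × 10⁸ ng/mL = 26.5 % (w/v).

26.5 % (w/v)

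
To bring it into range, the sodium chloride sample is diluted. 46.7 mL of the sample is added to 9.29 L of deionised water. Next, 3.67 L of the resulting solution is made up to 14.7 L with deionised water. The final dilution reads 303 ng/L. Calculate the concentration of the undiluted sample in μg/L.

243 μg/L

Overall dilution factor = 199.9 × 4.005 = 801.
Original = 303 ng/L × 801 = 2.43 × 10⁵ ng/L = 243 μg/L.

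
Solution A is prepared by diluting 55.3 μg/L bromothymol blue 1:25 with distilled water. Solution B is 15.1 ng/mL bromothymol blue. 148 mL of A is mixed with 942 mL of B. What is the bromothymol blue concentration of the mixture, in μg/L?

C_A = 55.3 μg/L / 25 = 2.21 μg/L.
C_B = 15.1 ng/mL = 15.1 μg/L.
C_mix = (C_A·V_A + C_B·V_B)/(V_A + V_B) = (2.21×148 + 15.1×942) / 1090 = 13.4 μg/L.

13.4 μg/L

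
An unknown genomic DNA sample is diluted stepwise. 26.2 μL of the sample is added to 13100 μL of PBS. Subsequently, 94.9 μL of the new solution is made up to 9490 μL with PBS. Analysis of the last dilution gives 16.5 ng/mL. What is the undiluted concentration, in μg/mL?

Overall dilution factor = 501 × 100 = 5.01 × 10⁴.
Original = 16.5 ng/mL × 5.01 × 10⁴ = 8.27 × 10⁵ ng/mL = 827 μg/mL.

827 μg/mL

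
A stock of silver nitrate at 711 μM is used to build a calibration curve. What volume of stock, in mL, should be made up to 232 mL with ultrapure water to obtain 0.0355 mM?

0.0355 mM = 35.5 μM.
V₁ = C₂V₂/C₁ = 35.5 × 232 / 711 = 11.6 mL.

11.6 mL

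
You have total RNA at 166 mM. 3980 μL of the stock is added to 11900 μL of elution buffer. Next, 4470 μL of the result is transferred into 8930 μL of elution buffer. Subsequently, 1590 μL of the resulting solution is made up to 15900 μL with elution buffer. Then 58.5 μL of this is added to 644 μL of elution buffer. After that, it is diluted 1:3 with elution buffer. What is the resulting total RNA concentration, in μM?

38.5 μM

Overall dilution factor = 3.990 × 2.998 × 10 × 12.01 × 3 = 4309.
166 mM / 4309 = 0.0385 mM = 38.5 μM.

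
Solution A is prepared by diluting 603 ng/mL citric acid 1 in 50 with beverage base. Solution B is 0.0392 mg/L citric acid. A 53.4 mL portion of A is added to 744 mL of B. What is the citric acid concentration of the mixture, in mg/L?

C_A = 603 ng/mL / 50 = 12.1 ng/mL.
C_B = 0.0392 mg/L = 39.2 ng/mL.
C_mix = (C_A·V_A + C_B·V_B)/(V_A + V_B) = (12.1×53.4 + 39.2×744) / 797.4 = 37.4 ng/mL = 0.0374 mg/L.

0.0374 mg/L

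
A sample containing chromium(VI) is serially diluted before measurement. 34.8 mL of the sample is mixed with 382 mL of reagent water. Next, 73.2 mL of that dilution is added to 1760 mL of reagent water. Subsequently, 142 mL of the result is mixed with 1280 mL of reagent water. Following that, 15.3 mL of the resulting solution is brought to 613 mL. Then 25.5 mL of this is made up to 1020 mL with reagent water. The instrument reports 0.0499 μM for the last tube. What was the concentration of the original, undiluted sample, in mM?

Overall dilution factor = 11.98 × 25.04 × 10.01 × 40.07 × 40 = 4.81 × 10⁶.
Original = 0.0499 μM × 4.81 × 10⁶ = 2.40 × 10⁵ μM = 240 mM.

240 mM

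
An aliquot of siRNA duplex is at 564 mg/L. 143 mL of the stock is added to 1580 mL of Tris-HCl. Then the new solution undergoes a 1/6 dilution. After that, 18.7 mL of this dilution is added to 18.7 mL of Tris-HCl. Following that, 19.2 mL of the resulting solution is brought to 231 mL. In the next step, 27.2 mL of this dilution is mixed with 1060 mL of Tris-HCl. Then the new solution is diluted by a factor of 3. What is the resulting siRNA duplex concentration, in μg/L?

2.70 μg/L

Overall dilution factor = 12.05 × 6 × 2 × 12.03 × 39.97 × 3 = 2.09 × 10⁵.
564 mg/L / 2.09 × 10⁵ = 2.70 × 10⁻³ mg/L = 2.70 μg/L.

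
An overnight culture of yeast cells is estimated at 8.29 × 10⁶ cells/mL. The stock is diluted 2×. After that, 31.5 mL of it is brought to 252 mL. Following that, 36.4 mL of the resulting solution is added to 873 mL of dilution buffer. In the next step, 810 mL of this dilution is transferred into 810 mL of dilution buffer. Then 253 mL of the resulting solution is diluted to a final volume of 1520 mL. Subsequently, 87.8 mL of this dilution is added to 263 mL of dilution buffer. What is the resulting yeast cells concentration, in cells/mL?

432 cells/mL

Overall dilution factor = 2 × 8 × 24.98 × 2 × 6.008 × 3.995 = 1.92 × 10⁴.
8.29 × 10⁶ cells/mL / 1.92 × 10⁴ = 432 cells/mL.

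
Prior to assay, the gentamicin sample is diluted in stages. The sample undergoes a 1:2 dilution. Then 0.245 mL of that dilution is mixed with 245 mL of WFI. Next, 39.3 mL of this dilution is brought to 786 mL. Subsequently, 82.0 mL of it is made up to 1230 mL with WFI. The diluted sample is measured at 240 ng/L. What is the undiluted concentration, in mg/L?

Overall dilution factor = 2 × 1001 × 20 × 15 = 6.01 × 10⁵.
Original = 240 ng/L × 6.01 × 10⁵ = 1.44 × 10⁸ ng/L = 144 mg/L.

144 mg/L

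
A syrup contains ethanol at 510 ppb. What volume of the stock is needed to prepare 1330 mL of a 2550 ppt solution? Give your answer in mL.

6.65 mL

2550 ppt = 2.55 ppb.
V₁ = C₂V₂/C₁ = 2.55 × 1330 / 510 = 6.65 mL.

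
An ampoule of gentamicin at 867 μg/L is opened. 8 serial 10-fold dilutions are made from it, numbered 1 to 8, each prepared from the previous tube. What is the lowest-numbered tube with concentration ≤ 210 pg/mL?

Tube n has concentration 867 μg/L / 10ⁿ.
Need 10ⁿ ≥ 867 μg/L / 210 pg/mL = 4129, so n ≥ 3.62.
First such tube: n = 4.

tube 4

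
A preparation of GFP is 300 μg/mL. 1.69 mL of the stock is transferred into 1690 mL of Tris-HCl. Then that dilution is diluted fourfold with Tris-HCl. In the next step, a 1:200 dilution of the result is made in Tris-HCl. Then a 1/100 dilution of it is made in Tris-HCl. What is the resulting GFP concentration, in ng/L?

Overall dilution factor = 1001 × 4 × 200 × 100 = 8.01 × 10⁷.
300 μg/mL / 8.01 × 10⁷ = 3.75 × 10⁻⁶ μg/mL = 3.75 ng/L.

3.75 ng/L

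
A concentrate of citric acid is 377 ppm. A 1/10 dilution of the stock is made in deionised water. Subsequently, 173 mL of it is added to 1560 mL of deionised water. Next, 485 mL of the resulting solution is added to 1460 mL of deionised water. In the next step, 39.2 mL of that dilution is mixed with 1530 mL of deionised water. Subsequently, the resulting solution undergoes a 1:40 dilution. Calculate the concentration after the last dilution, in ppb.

Overall dilution factor = 10 × 10.02 × 4.010 × 40.03 × 40 = 6.43 × 10⁵.
377 ppm / 6.43 × 10⁵ = 5.86 × 10⁻⁴ ppm = 0.586 ppb.

0.586 ppb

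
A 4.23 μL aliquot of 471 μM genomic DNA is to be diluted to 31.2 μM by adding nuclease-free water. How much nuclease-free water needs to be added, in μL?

59.6 μL

V₂ = C₁V₁/C₂ = 471 × 4.23 / 31.2 = 63.9 μL.
Diluent to add = V₂ − V₁ = 63.9 − 4.23 = 59.6 μL.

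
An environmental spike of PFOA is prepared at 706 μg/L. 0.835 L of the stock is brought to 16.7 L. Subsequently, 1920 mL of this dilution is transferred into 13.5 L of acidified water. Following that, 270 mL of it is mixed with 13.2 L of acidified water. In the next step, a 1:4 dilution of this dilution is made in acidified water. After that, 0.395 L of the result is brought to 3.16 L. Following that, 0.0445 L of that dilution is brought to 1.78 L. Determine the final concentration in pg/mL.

Overall dilution factor = 20 × 8.031 × 49.89 × 4 × 8 × 40 = 1.03 × 10⁷.
706 μg/L / 1.03 × 10⁷ = 6.88 × 10⁻⁵ μg/L = 0.0688 pg/mL.

0.0688 pg/mL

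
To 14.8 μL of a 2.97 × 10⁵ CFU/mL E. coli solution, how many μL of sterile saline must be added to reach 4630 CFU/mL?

935 μL

V₂ = C₁V₁/C₂ = 2.97 × 10⁵ × 14.8 / 4630 = 949 μL.
Diluent to add = V₂ − V₁ = 949 − 14.8 = 935 μL.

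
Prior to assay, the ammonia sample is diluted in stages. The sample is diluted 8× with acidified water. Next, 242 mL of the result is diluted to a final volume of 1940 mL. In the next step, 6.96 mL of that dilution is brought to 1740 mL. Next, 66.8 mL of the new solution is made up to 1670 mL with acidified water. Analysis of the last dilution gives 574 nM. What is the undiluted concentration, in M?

0.230 M

Overall dilution factor = 8 × 8.017 × 250 × 25 = 4.01 × 10⁵.
Original = 574 nM × 4.01 × 10⁵ = 2.30 × 10⁸ nM = 0.230 M.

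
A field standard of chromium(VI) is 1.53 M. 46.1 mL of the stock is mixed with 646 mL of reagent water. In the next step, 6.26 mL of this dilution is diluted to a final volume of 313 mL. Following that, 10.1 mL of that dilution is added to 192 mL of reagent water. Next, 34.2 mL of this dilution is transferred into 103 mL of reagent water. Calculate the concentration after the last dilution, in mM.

0.0254 mM

Overall dilution factor = 15.01 × 50 × 20.01 × 4.012 = 6.03 × 10⁴.
1.53 M / 6.03 × 10⁴ = 2.54 × 10⁻⁵ M = 0.0254 mM.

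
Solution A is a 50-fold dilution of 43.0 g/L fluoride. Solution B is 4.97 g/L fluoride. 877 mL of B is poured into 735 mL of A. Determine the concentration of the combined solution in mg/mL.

3.10 mg/mL

C_A = 43.0 g/L / 50 = 0.860 g/L.
C_mix = (C_A·V_A + C_B·V_B)/(V_A + V_B) = (0.860×735 + 4.97×877) / 1612 = 3.10 g/L = 3.10 mg/mL.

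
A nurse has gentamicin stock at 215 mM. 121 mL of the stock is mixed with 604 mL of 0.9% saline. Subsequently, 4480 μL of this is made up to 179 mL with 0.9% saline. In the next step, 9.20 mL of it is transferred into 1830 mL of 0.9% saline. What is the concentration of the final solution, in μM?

4.49 μM

Overall dilution factor = 5.992 × 39.96 × 199.9 = 4.79 × 10⁴.
215 mM / 4.79 × 10⁴ = 4.49 × 10⁻³ mM = 4.49 μM.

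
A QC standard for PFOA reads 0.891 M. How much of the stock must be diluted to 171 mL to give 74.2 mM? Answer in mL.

14.2 mL

74.2 mM = 0.0742 M.
V₁ = C₂V₂/C₁ = 0.0742 × 171 / 0.891 = 14.2 mL.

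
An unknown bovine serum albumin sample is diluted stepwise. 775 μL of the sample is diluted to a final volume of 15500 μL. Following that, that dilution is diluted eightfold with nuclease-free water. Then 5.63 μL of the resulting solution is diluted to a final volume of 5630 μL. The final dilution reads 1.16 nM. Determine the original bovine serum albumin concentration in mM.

0.186 mM

Overall dilution factor = 20 × 8 × 1000 = 1.60 × 10⁵.
Original = 1.16 nM × 1.60 × 10⁵ = 1.86 × 10⁵ nM = 0.186 mM.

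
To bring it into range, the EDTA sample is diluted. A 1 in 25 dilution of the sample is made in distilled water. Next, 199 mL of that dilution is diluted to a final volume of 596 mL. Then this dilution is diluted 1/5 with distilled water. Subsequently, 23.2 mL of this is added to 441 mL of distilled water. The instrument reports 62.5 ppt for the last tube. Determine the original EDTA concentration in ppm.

0.468 ppm

Overall dilution factor = 25 × 2.995 × 5 × 20.01 = 7491.
Original = 62.5 ppt × 7491 = 4.68 × 10⁵ ppt = 0.468 ppm.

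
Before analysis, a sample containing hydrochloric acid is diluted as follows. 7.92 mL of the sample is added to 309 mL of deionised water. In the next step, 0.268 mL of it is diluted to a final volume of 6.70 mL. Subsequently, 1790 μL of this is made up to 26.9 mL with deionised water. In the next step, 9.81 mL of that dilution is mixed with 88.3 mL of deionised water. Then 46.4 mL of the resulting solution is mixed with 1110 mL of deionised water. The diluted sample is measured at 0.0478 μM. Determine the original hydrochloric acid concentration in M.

Overall dilution factor = 40.02 × 25 × 15.03 × 10.00 × 24.92 = 3.75 × 10⁶.
Original = 0.0478 μM × 3.75 × 10⁶ = 1.79 × 10⁵ μM = 0.179 M.

0.179 M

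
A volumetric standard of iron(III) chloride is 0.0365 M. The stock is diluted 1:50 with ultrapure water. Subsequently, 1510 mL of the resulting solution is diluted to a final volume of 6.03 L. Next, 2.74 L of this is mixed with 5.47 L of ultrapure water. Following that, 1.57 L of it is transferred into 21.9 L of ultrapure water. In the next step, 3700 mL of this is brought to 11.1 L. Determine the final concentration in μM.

Overall dilution factor = 50 × 3.993 × 2.996 × 14.95 × 3 = 2.68 × 10⁴.
0.0365 M / 2.68 × 10⁴ = 1.36 × 10⁻⁶ M = 1.36 μM.

1.36 μM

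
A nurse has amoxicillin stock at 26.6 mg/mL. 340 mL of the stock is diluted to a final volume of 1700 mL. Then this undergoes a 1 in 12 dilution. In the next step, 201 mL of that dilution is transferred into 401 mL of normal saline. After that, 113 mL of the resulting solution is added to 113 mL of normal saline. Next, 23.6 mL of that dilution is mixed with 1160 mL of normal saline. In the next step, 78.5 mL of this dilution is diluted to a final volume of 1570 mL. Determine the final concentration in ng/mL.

Overall dilution factor = 5 × 12 × 2.995 × 2 × 50.15 × 20 = 3.60 × 10⁵.
26.6 mg/mL / 3.60 × 10⁵ = 7.38 × 10⁻⁵ mg/mL = 73.8 ng/mL.

73.8 ng/mL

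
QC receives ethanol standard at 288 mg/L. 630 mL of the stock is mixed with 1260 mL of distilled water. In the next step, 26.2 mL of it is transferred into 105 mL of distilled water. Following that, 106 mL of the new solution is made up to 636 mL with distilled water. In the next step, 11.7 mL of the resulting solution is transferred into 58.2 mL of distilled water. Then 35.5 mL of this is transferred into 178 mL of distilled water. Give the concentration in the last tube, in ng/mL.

88.9 ng/mL

Overall dilution factor = 3 × 5.008 × 6 × 5.974 × 6.014 = 3239.
288 mg/L / 3239 = 0.0889 mg/L = 88.9 ng/mL.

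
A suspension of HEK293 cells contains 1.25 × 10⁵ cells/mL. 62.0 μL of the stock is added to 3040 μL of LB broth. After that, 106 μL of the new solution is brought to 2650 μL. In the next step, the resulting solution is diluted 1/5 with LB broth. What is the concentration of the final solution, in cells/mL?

20.0 cells/mL

Overall dilution factor = 50.03 × 25 × 5 = 6254.
1.25 × 10⁵ cells/mL / 6254 = 20.0 cells/mL.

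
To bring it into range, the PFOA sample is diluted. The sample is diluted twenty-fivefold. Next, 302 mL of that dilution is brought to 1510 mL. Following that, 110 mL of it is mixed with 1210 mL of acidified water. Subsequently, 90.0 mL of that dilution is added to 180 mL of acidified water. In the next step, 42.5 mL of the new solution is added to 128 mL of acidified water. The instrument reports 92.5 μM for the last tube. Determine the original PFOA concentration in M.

Overall dilution factor = 25 × 5 × 12 × 3 × 4.012 = 1.81 × 10⁴.
Original = 92.5 μM × 1.81 × 10⁴ = 1.67 × 10⁶ μM = 1.67 M.

1.67 M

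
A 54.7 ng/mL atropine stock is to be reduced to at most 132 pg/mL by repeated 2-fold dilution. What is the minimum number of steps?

9

Need 2ⁿ ≥ 414, so n ≥ log(414)/log(2) = 8.69.
Minimum whole steps: n = 9.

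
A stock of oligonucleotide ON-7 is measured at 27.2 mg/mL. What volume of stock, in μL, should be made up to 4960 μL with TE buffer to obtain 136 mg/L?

24.8 μL

136 mg/L = 0.136 mg/mL.
V₁ = C₂V₂/C₁ = 0.136 × 4960 / 27.2 = 24.8 μL.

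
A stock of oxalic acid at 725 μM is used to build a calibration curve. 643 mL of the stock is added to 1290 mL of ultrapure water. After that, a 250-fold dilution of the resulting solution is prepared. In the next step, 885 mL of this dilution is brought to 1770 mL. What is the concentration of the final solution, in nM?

Overall dilution factor = 3.006 × 250 × 2 = 1503.
725 μM / 1503 = 0.482 μM = 482 nM.

482 nM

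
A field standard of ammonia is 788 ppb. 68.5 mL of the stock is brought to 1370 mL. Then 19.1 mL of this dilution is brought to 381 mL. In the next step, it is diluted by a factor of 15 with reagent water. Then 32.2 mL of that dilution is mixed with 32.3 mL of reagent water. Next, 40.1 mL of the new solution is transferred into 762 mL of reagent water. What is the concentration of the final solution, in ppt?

3.29 ppt

Overall dilution factor = 20 × 19.95 × 15 × 2.003 × 20.00 = 2.40 × 10⁵.
788 ppb / 2.40 × 10⁵ = 3.29 × 10⁻³ ppb = 3.29 ppt.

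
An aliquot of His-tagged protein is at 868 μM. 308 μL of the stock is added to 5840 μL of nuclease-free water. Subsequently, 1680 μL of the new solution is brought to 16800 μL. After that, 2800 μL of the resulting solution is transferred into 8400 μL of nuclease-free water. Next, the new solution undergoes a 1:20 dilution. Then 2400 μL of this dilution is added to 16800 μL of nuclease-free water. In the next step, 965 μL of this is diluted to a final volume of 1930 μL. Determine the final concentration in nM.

3.40 nM

Overall dilution factor = 19.96 × 10 × 4 × 20 × 8 × 2 = 2.56 × 10⁵.
868 μM / 2.56 × 10⁵ = 3.40 × 10⁻³ μM = 3.40 nM.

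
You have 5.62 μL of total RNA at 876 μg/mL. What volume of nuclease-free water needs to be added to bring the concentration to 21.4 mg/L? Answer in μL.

224 μL

21.4 mg/L = 21.4 μg/mL.
V₂ = C₁V₁/C₂ = 876 × 5.62 / 21.4 = 230 μL.
Diluent to add = V₂ − V₁ = 230 − 5.62 = 224 μL.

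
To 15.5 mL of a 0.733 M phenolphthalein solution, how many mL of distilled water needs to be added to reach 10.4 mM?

1080 mL

10.4 mM = 0.0104 M.
V₂ = C₁V₁/C₂ = 0.733 × 15.5 / 0.0104 = 1092 mL.
Diluent to add = V₂ − V₁ = 1092 − 15.5 = 1080 mL.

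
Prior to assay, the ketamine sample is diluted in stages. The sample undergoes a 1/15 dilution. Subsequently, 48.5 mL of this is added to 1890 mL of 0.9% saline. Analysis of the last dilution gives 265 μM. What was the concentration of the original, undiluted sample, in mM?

159 mM

Overall dilution factor = 15 × 39.97 = 600.
Original = 265 μM × 600 = 1.59 × 10⁵ μM = 159 mM.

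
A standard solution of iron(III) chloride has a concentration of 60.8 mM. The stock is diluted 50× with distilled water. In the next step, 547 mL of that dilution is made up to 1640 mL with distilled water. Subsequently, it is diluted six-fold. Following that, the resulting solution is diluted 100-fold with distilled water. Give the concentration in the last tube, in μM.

0.676 μM

Overall dilution factor = 50 × 2.998 × 6 × 100 = 8.99 × 10⁴.
60.8 mM / 8.99 × 10⁴ = 6.76 × 10⁻⁴ mM = 0.676 μM.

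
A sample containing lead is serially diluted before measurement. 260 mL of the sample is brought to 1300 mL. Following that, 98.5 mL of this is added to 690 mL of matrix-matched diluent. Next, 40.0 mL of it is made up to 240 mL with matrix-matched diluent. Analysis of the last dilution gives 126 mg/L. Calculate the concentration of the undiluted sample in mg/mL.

Overall dilution factor = 5 × 8.005 × 6 = 240.
Original = 126 mg/L × 240 = 3.03 × 10⁴ mg/L = 30.3 mg/mL.

30.3 mg/mL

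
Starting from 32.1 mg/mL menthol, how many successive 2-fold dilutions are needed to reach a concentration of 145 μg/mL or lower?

Need 2ⁿ ≥ 221, so n ≥ log(221)/log(2) = 7.79.
Minimum whole steps: n = 8.

8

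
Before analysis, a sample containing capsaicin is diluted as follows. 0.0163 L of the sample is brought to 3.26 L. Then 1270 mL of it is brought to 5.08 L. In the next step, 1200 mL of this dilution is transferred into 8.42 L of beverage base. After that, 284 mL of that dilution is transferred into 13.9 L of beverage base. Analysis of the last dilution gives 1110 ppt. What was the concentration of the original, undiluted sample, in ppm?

Overall dilution factor = 200 × 4 × 8.017 × 49.94 = 3.20 × 10⁵.
Original = 1110 ppt × 3.20 × 10⁵ = 3.56 × 10⁸ ppt = 356 ppm.

356 ppm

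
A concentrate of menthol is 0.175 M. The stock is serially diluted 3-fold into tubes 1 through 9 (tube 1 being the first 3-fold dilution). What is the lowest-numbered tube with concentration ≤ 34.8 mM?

Tube n has concentration 0.175 M / 3ⁿ.
Need 3ⁿ ≥ 0.175 M / 34.8 mM = 5.03, so n ≥ 1.47.
First such tube: n = 2.

tube 2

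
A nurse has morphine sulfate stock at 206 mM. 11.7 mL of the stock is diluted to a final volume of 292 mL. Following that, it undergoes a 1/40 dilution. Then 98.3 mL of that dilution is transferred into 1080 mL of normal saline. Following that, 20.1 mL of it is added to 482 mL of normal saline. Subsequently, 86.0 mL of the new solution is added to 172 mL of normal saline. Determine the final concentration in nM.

230 nM

Overall dilution factor = 24.96 × 40 × 11.99 × 24.98 × 3 = 8.97 × 10⁵.
206 mM / 8.97 × 10⁵ = 2.30 × 10⁻⁴ mM = 230 nM.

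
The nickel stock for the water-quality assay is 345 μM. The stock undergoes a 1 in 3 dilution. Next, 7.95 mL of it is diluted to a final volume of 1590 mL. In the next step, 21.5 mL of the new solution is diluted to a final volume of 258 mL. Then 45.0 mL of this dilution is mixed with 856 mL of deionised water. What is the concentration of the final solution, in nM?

2.39 nM

Overall dilution factor = 3 × 200 × 12 × 20.02 = 1.44 × 10⁵.
345 μM / 1.44 × 10⁵ = 2.39 × 10⁻³ μM = 2.39 nM.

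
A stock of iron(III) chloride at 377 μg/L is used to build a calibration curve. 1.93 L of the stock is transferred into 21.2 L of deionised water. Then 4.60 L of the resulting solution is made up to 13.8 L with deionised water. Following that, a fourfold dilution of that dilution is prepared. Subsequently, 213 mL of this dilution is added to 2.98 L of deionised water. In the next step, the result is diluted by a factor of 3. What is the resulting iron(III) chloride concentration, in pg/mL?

Overall dilution factor = 11.98 × 3 × 4 × 14.99 × 3 = 6468.
377 μg/L / 6468 = 0.0583 μg/L = 58.3 pg/mL.

58.3 pg/mL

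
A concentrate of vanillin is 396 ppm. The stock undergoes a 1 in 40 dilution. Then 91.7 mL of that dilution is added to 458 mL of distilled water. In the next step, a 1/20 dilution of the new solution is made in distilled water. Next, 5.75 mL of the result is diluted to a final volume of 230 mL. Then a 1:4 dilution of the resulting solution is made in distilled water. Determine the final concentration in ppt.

Overall dilution factor = 40 × 5.995 × 20 × 40 × 4 = 7.67 × 10⁵.
396 ppm / 7.67 × 10⁵ = 5.16 × 10⁻⁴ ppm = 516 ppt.

516 ppt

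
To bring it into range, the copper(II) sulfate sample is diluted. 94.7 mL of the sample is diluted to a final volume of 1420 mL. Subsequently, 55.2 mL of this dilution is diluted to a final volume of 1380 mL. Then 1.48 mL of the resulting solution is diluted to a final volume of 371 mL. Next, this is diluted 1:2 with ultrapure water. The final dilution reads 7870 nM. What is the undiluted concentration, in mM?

1480 mM

Overall dilution factor = 14.99 × 25 × 250.7 × 2 = 1.88 × 10⁵.
Original = 7870 nM × 1.88 × 10⁵ = 1.48 × 10⁹ nM = 1480 mM.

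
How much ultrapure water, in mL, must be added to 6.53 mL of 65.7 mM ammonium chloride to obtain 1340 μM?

314 mL

1340 μM = 1.34 mM.
V₂ = C₁V₁/C₂ = 65.7 × 6.53 / 1.34 = 320 mL.
Diluent to add = V₂ − V₁ = 320 − 6.53 = 314 mL.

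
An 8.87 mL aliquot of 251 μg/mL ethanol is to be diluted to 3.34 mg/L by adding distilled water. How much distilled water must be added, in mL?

3.34 mg/L = 3.34 μg/mL.
V₂ = C₁V₁/C₂ = 251 × 8.87 / 3.34 = 667 mL.
Diluent to add = V₂ − V₁ = 667 − 8.87 = 658 mL.

658 mL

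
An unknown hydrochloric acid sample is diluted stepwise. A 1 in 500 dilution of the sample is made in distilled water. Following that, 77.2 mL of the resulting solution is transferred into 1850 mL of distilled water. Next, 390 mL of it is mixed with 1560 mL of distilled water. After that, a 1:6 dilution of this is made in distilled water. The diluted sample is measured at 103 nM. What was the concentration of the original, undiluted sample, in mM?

38.6 mM

Overall dilution factor = 500 × 24.96 × 5 × 6 = 3.74 × 10⁵.
Original = 103 nM × 3.74 × 10⁵ = 3.86 × 10⁷ nM = 38.6 mM.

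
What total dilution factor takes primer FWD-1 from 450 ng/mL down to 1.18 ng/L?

Factor = C₀/C_target = 450 ng/mL / 1.18 ng/L = 3.81 × 10⁵.

3.81 × 10⁵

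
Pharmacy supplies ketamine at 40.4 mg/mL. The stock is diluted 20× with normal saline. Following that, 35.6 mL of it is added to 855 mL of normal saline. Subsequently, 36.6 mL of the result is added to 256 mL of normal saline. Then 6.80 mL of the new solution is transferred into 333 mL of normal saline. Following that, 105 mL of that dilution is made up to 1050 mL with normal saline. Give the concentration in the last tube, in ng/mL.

20.2 ng/mL

Overall dilution factor = 20 × 25.02 × 7.995 × 49.97 × 10 = 2.00 × 10⁶.
40.4 mg/mL / 2.00 × 10⁶ = 2.02 × 10⁻⁵ mg/mL = 20.2 ng/mL.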